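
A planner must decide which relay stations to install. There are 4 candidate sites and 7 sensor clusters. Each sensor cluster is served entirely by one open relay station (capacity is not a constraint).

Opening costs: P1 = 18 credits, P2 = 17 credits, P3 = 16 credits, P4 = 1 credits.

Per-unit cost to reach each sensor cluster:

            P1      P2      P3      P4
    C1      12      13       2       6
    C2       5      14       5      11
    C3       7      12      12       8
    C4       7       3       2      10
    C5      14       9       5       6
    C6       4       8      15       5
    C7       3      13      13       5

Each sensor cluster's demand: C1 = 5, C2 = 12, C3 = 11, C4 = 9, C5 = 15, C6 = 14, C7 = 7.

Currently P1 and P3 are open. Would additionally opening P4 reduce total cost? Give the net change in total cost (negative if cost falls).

Current service cost with {P1, P3}: 317.
Adding P4: each sensor cluster re-picks its cheapest; new service cost 317, saving 0.
Extra fixed cost: 1. Net change = 1 − 0 = 1.
(Totals: 351 → 352.)

No — net change +1 (cost rises by 1).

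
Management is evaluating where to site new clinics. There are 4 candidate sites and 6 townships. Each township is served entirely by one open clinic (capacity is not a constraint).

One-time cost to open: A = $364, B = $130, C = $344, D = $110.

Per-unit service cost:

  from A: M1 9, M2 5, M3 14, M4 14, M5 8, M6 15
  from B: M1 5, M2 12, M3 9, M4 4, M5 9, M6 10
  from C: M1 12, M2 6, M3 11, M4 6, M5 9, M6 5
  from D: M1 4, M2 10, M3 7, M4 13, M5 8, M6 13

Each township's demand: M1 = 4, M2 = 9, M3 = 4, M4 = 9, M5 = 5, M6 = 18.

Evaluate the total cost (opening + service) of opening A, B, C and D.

Each township is assigned to its cheapest site among the open ones.
{A, B, C, D}: M1→D 4·4=16, M2→A 5·9=45, M3→D 7·4=28, M4→B 4·9=36, M5→A 8·5=40, M6→C 5·18=90. Service 255; fixed 948; total 1203.

Total cost: 1203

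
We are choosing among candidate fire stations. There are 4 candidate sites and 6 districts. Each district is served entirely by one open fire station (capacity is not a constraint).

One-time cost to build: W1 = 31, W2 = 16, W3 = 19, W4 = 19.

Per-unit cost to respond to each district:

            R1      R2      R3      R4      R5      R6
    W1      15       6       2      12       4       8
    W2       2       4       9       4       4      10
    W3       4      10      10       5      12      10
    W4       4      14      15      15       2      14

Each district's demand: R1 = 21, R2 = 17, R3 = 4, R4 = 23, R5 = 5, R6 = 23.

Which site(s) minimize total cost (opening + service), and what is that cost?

For any fixed open set, each district goes to its cheapest open site; total = fixed + service.
{W1, W2}: R1→W2 2·21=42, R2→W2 4·17=68, R3→W1 2·4=8, R4→W2 4·23=92, R5→W1 4·5=20, R6→W1 8·23=184. Service 414; fixed 47; total 461.
{W1, W2, W4}: R1→W2 2·21=42, R2→W2 4·17=68, R3→W1 2·4=8, R4→W2 4·23=92, R5→W4 2·5=10, R6→W1 8·23=184. Service 404; fixed 66; total 470.
{W1, W2, W3}: R1→W2 2·21=42, R2→W2 4·17=68, R3→W1 2·4=8, R4→W2 4·23=92, R5→W1 4·5=20, R6→W1 8·23=184. Service 414; fixed 66; total 480.
{W1, W2, W3, W4}: service 404 + fixed 85 = 489
No other subset beats 461.

Open W1 and W2; minimum total cost 461.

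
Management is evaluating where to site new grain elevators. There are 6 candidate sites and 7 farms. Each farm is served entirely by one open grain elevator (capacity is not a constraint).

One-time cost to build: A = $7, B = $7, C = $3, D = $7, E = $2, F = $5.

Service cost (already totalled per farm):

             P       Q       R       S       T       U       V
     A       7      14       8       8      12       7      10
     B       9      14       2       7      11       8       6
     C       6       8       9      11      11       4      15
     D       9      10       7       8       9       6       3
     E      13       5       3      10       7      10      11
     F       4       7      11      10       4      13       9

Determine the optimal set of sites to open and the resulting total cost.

For any fixed open set, each farm goes to its cheapest open site; total = fixed + service.
{D, E, F}: P→F 4, Q→E 5, R→E 3, S→D 8, T→F 4, U→D 6, V→D 3. Service 33; fixed 14; total 47.
{C, D, E}: P→C 6, Q→E 5, R→E 3, S→D 8, T→E 7, U→C 4, V→D 3. Service 36; fixed 12; total 48.
{C, D, E, F}: P→F 4, Q→E 5, R→E 3, S→D 8, T→F 4, U→C 4, V→D 3. Service 31; fixed 17; total 48.
{A, B, C, D, E, F}: service 29 + fixed 31 = 60
No other subset beats 47.

Open D, E and F; minimum total cost 47.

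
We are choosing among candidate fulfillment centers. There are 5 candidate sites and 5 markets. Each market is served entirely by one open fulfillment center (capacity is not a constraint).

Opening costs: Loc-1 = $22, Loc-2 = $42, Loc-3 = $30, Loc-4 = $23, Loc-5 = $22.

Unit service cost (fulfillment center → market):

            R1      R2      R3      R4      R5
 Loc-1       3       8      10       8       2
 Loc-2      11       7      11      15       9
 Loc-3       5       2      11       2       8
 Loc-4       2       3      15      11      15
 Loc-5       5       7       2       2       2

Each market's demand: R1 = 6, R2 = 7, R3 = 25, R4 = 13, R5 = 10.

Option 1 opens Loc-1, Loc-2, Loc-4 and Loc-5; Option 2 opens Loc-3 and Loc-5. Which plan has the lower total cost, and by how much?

Option 1: {Loc-1, Loc-2, Loc-4, Loc-5}: R1→Loc-4 2·6=12, R2→Loc-4 3·7=21, R3→Loc-5 2·25=50, R4→Loc-5 2·13=26, R5→Loc-1 2·10=20. Service 129; fixed 109; total 238.
Option 2: {Loc-3, Loc-5}: R1→Loc-3 5·6=30, R2→Loc-3 2·7=14, R3→Loc-5 2·25=50, R4→Loc-3 2·13=26, R5→Loc-5 2·10=20. Service 140; fixed 52; total 192.
Difference: |238 − 192| = 46.

Option 2 is cheaper by 46.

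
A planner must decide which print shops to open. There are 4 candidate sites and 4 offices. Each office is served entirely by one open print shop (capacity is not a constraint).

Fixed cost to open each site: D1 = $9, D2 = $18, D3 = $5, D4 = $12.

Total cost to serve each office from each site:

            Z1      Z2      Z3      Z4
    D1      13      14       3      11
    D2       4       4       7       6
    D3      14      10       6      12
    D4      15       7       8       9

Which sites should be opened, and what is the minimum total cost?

Open D2 only; minimum total cost 39.

For any fixed open set, each office goes to its cheapest open site; total = fixed + service.
{D2}: Z1→D2 4, Z2→D2 4, Z3→D2 7, Z4→D2 6. Service 21; fixed 18; total 39.
{D2, D3}: Z1→D2 4, Z2→D2 4, Z3→D3 6, Z4→D2 6. Service 20; fixed 23; total 43.
{D1, D2}: service 17 + fixed 27 = 44
{D1, D2, D3, D4}: service 17 + fixed 44 = 61
No other subset beats 39.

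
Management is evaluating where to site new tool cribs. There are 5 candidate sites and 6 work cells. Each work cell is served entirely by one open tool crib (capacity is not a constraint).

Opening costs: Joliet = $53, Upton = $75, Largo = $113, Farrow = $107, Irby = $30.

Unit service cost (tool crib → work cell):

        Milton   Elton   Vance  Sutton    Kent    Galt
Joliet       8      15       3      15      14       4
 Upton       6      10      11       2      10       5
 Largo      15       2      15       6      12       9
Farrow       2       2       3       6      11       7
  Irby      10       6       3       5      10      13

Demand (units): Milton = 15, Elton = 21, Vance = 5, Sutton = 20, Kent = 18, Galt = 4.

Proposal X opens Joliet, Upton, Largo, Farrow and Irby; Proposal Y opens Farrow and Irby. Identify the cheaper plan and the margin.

Proposal Y is cheaper by 169.

Proposal X: {Joliet, Upton, Largo, Farrow, Irby}: Milton→Farrow 2·15=30, Elton→Largo 2·21=42, Vance→Joliet 3·5=15, Sutton→Upton 2·20=40, Kent→Upton 10·18=180, Galt→Joliet 4·4=16. Service 323; fixed 378; total 701.
Proposal Y: {Farrow, Irby}: Milton→Farrow 2·15=30, Elton→Farrow 2·21=42, Vance→Farrow 3·5=15, Sutton→Irby 5·20=100, Kent→Irby 10·18=180, Galt→Farrow 7·4=28. Service 395; fixed 137; total 532.
Difference: |701 − 532| = 169.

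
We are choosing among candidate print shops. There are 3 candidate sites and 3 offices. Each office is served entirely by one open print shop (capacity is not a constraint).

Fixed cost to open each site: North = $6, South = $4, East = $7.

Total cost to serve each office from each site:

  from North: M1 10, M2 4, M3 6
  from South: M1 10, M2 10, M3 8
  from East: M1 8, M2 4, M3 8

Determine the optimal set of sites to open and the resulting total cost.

Open North only; minimum total cost 26.

For any fixed open set, each office goes to its cheapest open site; total = fixed + service.
{North}: M1→North 10, M2→North 4, M3→North 6. Service 20; fixed 6; total 26.
{East}: service 20 + fixed 7 = 27
{North, South}: service 20 + fixed 10 = 30
{North, South, East}: M1→East 8, M2→North 4, M3→North 6. Service 18; fixed 17; total 35.
No other subset beats 26.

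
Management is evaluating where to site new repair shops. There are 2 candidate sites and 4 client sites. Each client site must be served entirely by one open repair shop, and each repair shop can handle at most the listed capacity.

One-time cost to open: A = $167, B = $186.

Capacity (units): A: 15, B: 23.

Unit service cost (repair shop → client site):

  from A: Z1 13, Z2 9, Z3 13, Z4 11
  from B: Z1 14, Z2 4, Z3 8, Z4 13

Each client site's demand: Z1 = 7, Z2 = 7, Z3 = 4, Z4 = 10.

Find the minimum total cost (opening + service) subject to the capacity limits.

Minimum total cost: 621

Open {A, B}: Z1→B 14·7=98, Z2→B 4·7=28, Z3→B 8·4=32, Z4→A 11·10=110.
Loads: A carries 10/15, B carries 18/23. Service 268; fixed 353; total 621.
Next best feasible plan costs 634.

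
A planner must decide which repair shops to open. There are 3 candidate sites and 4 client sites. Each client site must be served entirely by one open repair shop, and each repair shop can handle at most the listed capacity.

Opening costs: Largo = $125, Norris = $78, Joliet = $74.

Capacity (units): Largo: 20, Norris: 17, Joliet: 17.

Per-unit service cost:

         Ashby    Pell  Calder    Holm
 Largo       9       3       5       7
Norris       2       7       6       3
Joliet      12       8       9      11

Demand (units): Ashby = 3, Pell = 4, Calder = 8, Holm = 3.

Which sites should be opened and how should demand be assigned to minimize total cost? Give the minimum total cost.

Open {Largo}: Ashby→Largo 9·3=27, Pell→Largo 3·4=12, Calder→Largo 5·8=40, Holm→Largo 7·3=21.
Loads: Largo carries 18/20. Service 100; fixed 125; total 225.
Next best feasible plan costs 247.

Minimum total cost: 225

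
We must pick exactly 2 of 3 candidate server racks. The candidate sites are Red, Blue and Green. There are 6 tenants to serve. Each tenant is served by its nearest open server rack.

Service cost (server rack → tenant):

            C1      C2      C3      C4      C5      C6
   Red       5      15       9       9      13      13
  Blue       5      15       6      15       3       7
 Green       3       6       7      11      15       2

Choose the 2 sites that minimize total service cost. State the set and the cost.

Choose Blue and Green; total service cost 31.

With exactly 2 open, each tenant uses its cheapest among the chosen.
{Blue, Green}: C1→Green 3, C2→Green 6, C3→Blue 6, C4→Green 11, C5→Blue 3, C6→Green 2. Service cost 31.
{Red, Green}: service cost 40
{Red, Blue}: service cost 45
Among all 3 size-2 choices, {Blue, Green} is lowest.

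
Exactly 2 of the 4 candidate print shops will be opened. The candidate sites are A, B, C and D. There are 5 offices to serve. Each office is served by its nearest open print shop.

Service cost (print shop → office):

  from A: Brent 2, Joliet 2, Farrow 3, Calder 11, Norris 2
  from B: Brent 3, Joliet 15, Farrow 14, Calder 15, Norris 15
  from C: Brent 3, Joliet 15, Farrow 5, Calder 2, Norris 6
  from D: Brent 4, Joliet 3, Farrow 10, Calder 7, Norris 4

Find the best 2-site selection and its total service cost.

With exactly 2 open, each office uses its cheapest among the chosen.
{A, C}: Brent→A 2, Joliet→A 2, Farrow→A 3, Calder→C 2, Norris→A 2. Service cost 11.
{A, D}: service cost 16
{C, D}: service cost 17
Among all 6 size-2 choices, {A, C} is lowest.

Choose A and C; total service cost 11.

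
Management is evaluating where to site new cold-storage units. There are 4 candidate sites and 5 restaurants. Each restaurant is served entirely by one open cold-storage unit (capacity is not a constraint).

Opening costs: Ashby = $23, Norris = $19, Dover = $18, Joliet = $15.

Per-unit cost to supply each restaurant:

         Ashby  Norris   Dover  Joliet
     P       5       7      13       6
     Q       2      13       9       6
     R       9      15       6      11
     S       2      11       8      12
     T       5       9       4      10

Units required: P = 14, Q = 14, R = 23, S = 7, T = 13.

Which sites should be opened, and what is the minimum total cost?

Open Ashby and Dover; minimum total cost 343.

For any fixed open set, each restaurant goes to its cheapest open site; total = fixed + service.
{Ashby, Dover}: P→Ashby 5·14=70, Q→Ashby 2·14=28, R→Dover 6·23=138, S→Ashby 2·7=14, T→Dover 4·13=52. Service 302; fixed 41; total 343.
{Ashby, Dover, Joliet}: service 302 + fixed 56 = 358
{Ashby, Norris, Dover}: service 302 + fixed 60 = 362
{Ashby, Norris, Dover, Joliet}: P→Ashby 5·14=70, Q→Ashby 2·14=28, R→Dover 6·23=138, S→Ashby 2·7=14, T→Dover 4·13=52. Service 302; fixed 75; total 377.
No other subset beats 343.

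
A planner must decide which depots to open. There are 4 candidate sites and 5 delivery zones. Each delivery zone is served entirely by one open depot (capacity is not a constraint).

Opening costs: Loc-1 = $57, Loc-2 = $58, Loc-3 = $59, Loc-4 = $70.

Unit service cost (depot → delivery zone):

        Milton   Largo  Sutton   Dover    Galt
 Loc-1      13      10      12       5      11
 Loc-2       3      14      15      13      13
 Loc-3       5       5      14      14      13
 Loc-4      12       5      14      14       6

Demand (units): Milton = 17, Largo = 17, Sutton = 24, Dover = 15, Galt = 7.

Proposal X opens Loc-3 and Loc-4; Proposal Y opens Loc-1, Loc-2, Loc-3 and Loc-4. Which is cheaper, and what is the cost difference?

Proposal X: {Loc-3, Loc-4}: Milton→Loc-3 5·17=85, Largo→Loc-3 5·17=85, Sutton→Loc-3 14·24=336, Dover→Loc-3 14·15=210, Galt→Loc-4 6·7=42. Service 758; fixed 129; total 887.
Proposal Y: {Loc-1, Loc-2, Loc-3, Loc-4}: Milton→Loc-2 3·17=51, Largo→Loc-3 5·17=85, Sutton→Loc-1 12·24=288, Dover→Loc-1 5·15=75, Galt→Loc-4 6·7=42. Service 541; fixed 244; total 785.
Difference: |887 − 785| = 102.

Proposal Y is cheaper by 102.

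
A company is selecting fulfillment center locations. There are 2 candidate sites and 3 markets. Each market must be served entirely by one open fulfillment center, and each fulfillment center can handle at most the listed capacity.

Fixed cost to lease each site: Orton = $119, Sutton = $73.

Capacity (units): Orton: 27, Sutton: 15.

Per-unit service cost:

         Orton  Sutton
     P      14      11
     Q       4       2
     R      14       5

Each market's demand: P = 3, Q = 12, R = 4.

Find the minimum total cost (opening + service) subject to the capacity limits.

Open {Orton}: P→Orton 14·3=42, Q→Orton 4·12=48, R→Orton 14·4=56.
Loads: Orton carries 19/27. Service 146; fixed 119; total 265.
Next best feasible plan costs 293.

Minimum total cost: 265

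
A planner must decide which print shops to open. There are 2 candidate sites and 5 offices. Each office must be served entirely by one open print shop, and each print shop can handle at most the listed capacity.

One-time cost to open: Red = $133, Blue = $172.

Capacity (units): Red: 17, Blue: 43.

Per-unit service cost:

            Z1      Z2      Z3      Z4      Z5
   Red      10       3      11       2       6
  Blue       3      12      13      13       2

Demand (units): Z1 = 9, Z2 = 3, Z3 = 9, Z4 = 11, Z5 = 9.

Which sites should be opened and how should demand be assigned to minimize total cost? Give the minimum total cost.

Open {Red, Blue}: Z1→Blue 3·9=27, Z2→Red 3·3=9, Z3→Blue 13·9=117, Z4→Red 2·11=22, Z5→Blue 2·9=18.
Loads: Red carries 14/17, Blue carries 27/43. Service 193; fixed 305; total 498.
Next best feasible plan costs 513.

Minimum total cost: 498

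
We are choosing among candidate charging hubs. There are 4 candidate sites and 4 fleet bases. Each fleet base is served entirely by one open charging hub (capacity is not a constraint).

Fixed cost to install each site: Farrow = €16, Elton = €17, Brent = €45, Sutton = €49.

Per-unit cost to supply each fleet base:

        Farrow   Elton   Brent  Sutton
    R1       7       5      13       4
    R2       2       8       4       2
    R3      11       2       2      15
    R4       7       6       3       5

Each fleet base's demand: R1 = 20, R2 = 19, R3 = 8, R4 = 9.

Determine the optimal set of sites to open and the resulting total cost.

Open Farrow and Elton; minimum total cost 241.

For any fixed open set, each fleet base goes to its cheapest open site; total = fixed + service.
{Farrow, Elton}: R1→Elton 5·20=100, R2→Farrow 2·19=38, R3→Elton 2·8=16, R4→Elton 6·9=54. Service 208; fixed 33; total 241.
{Elton, Sutton}: R1→Sutton 4·20=80, R2→Sutton 2·19=38, R3→Elton 2·8=16, R4→Sutton 5·9=45. Service 179; fixed 66; total 245.
{Brent, Sutton}: service 161 + fixed 94 = 255
{Farrow, Elton, Brent, Sutton}: service 161 + fixed 127 = 288
No other subset beats 241.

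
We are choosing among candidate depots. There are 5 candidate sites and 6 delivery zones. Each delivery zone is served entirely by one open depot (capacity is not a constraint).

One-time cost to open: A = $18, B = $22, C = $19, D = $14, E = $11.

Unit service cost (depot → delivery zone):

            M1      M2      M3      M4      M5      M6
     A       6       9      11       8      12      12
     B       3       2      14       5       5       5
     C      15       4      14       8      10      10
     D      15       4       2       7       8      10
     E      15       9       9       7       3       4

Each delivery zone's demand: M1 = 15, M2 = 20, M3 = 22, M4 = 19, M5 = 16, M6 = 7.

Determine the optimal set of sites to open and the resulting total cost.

Open B, D and E; minimum total cost 347.

For any fixed open set, each delivery zone goes to its cheapest open site; total = fixed + service.
{B, D, E}: M1→B 3·15=45, M2→B 2·20=40, M3→D 2·22=44, M4→B 5·19=95, M5→E 3·16=48, M6→E 4·7=28. Service 300; fixed 47; total 347.
{A, B, D, E}: service 300 + fixed 65 = 365
{B, C, D, E}: service 300 + fixed 66 = 366
{A, B, C, D, E}: service 300 + fixed 84 = 384
No other subset beats 347.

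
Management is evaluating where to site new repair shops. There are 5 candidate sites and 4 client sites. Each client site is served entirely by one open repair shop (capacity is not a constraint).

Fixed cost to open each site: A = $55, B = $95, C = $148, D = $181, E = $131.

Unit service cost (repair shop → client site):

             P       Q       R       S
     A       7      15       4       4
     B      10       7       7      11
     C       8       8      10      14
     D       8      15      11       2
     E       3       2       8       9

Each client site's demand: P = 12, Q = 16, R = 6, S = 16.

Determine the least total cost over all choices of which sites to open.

For any fixed open set, each client site goes to its cheapest open site; total = fixed + service.
{A, E}: P→E 3·12=36, Q→E 2·16=32, R→A 4·6=24, S→A 4·16=64. Service 156; fixed 186; total 342.
{E}: service 260 + fixed 131 = 391
{A, B}: service 284 + fixed 150 = 434
{A, B, C, D, E}: service 124 + fixed 610 = 734
No other subset beats 342.

Minimum total cost: 342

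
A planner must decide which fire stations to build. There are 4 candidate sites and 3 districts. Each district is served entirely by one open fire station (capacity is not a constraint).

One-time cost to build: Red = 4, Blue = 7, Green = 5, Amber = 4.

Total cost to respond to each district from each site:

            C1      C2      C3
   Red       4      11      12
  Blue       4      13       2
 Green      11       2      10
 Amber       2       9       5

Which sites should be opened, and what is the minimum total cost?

For any fixed open set, each district goes to its cheapest open site; total = fixed + service.
{Green, Amber}: C1→Amber 2, C2→Green 2, C3→Amber 5. Service 9; fixed 9; total 18.
{Blue, Green}: C1→Blue 4, C2→Green 2, C3→Blue 2. Service 8; fixed 12; total 20.
{Amber}: service 16 + fixed 4 = 20
{Red, Blue, Green, Amber}: C1→Amber 2, C2→Green 2, C3→Blue 2. Service 6; fixed 20; total 26.
No other subset beats 18.

Open Green and Amber; minimum total cost 18.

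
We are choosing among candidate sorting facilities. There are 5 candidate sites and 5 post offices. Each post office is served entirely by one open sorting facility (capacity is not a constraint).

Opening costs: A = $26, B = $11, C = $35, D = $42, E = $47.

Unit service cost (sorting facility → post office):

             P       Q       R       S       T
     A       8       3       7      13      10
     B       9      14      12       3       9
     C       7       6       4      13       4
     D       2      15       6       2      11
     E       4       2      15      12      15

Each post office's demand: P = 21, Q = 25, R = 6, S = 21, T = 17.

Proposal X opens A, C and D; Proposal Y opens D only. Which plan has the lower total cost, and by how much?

Proposal X is cheaper by 370.

Proposal X: {A, C, D}: P→D 2·21=42, Q→A 3·25=75, R→C 4·6=24, S→D 2·21=42, T→C 4·17=68. Service 251; fixed 103; total 354.
Proposal Y: {D}: P→D 2·21=42, Q→D 15·25=375, R→D 6·6=36, S→D 2·21=42, T→D 11·17=187. Service 682; fixed 42; total 724.
Difference: |354 − 724| = 370.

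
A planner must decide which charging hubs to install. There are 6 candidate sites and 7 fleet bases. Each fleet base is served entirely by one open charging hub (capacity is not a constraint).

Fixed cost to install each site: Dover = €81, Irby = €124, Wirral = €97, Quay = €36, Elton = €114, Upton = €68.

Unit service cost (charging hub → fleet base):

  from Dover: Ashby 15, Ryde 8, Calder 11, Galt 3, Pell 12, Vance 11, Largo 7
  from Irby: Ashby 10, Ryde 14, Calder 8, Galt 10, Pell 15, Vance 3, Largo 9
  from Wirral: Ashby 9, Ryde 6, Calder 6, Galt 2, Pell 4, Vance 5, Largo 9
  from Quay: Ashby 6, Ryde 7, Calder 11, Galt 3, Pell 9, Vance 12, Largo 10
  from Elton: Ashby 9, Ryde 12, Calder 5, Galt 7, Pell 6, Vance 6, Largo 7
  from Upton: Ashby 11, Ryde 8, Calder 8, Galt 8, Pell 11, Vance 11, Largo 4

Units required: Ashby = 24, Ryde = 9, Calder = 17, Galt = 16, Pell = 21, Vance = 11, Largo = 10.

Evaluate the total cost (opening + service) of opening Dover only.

Each fleet base is assigned to its cheapest site among the open ones.
{Dover}: Ashby→Dover 15·24=360, Ryde→Dover 8·9=72, Calder→Dover 11·17=187, Galt→Dover 3·16=48, Pell→Dover 12·21=252, Vance→Dover 11·11=121, Largo→Dover 7·10=70. Service 1110; fixed 81; total 1191.

Total cost: 1191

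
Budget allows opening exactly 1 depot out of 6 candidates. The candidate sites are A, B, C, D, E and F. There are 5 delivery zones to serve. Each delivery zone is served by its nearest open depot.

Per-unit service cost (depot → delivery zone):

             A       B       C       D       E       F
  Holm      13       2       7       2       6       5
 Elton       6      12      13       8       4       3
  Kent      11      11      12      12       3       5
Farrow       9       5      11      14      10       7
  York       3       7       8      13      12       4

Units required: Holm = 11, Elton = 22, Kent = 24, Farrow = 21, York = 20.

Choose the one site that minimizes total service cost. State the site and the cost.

Choose F only; total service cost 468.

With exactly 1 open, each delivery zone uses its cheapest among the chosen.
{F}: Holm→F 5·11=55, Elton→F 3·22=66, Kent→F 5·24=120, Farrow→F 7·21=147, York→F 4·20=80. Service cost 468.
{E}: service cost 676
{A}: service cost 788
Among all 6 size-1 choices, {F} is lowest.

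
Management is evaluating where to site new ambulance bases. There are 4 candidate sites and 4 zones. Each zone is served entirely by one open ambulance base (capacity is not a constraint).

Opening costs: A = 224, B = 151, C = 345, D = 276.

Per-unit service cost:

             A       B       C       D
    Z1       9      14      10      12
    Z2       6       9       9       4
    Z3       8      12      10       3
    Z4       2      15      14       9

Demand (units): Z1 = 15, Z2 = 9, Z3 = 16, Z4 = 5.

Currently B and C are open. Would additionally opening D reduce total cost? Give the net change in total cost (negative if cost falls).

Current service cost with {B, C}: 461.
Adding D: each zone re-picks its cheapest; new service cost 279, saving 182.
Extra fixed cost: 276. Net change = 276 − 182 = 94.
(Totals: 957 → 1051.)

No — net change +94 (cost rises by 94).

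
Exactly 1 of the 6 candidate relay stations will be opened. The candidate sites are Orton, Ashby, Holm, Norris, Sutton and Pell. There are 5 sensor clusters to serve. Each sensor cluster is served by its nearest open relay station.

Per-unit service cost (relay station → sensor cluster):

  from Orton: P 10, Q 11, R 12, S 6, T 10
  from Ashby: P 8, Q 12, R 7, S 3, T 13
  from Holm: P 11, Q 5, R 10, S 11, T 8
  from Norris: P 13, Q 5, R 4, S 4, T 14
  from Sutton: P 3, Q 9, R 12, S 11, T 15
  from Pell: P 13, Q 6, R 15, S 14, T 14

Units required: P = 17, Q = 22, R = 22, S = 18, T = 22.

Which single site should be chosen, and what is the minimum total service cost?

Choose Norris only; total service cost 799.

With exactly 1 open, each sensor cluster uses its cheapest among the chosen.
{Norris}: P→Norris 13·17=221, Q→Norris 5·22=110, R→Norris 4·22=88, S→Norris 4·18=72, T→Norris 14·22=308. Service cost 799.
{Holm}: service cost 891
{Ashby}: service cost 894
Among all 6 size-1 choices, {Norris} is lowest.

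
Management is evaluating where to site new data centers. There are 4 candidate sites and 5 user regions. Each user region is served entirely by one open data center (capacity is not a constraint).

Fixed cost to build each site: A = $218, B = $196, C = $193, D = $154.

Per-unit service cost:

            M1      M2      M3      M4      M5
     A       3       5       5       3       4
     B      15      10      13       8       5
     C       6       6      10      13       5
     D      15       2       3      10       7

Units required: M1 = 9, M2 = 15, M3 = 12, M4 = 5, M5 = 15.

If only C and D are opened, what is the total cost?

Total cost: 592

Each user region is assigned to its cheapest site among the open ones.
{C, D}: M1→C 6·9=54, M2→D 2·15=30, M3→D 3·12=36, M4→D 10·5=50, M5→C 5·15=75. Service 245; fixed 347; total 592.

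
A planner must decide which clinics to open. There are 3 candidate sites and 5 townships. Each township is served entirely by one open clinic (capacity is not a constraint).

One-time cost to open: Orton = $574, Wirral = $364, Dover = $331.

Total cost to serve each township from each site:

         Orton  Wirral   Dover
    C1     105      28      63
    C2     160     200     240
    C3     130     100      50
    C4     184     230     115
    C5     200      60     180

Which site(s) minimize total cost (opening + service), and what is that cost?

Open Dover only; minimum total cost 979.

For any fixed open set, each township goes to its cheapest open site; total = fixed + service.
{Dover}: C1→Dover 63, C2→Dover 240, C3→Dover 50, C4→Dover 115, C5→Dover 180. Service 648; fixed 331; total 979.
{Wirral}: service 618 + fixed 364 = 982
{Wirral, Dover}: service 453 + fixed 695 = 1148
{Orton, Wirral, Dover}: service 413 + fixed 1269 = 1682
No other subset beats 979.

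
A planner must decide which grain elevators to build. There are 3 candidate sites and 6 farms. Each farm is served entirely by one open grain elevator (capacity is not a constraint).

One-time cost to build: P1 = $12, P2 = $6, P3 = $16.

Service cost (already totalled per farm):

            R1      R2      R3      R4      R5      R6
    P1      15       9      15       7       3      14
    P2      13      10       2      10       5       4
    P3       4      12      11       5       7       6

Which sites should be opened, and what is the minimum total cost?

For any fixed open set, each farm goes to its cheapest open site; total = fixed + service.
{P2}: R1→P2 13, R2→P2 10, R3→P2 2, R4→P2 10, R5→P2 5, R6→P2 4. Service 44; fixed 6; total 50.
{P2, P3}: R1→P3 4, R2→P2 10, R3→P2 2, R4→P3 5, R5→P2 5, R6→P2 4. Service 30; fixed 22; total 52.
{P1, P2}: service 38 + fixed 18 = 56
{P1, P2, P3}: R1→P3 4, R2→P1 9, R3→P2 2, R4→P3 5, R5→P1 3, R6→P2 4. Service 27; fixed 34; total 61.
(All 7 nonempty subsets were checked; P2 only is lowest.)

Open P2 only; minimum total cost 50.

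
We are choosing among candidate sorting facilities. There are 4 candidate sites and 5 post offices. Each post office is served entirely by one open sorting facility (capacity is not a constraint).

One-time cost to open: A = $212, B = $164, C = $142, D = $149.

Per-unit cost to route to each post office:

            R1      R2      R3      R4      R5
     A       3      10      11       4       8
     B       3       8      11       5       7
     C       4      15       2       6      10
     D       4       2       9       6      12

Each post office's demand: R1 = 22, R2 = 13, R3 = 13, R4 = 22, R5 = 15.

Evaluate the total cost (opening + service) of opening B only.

Total cost: 692

Each post office is assigned to its cheapest site among the open ones.
{B}: R1→B 3·22=66, R2→B 8·13=104, R3→B 11·13=143, R4→B 5·22=110, R5→B 7·15=105. Service 528; fixed 164; total 692.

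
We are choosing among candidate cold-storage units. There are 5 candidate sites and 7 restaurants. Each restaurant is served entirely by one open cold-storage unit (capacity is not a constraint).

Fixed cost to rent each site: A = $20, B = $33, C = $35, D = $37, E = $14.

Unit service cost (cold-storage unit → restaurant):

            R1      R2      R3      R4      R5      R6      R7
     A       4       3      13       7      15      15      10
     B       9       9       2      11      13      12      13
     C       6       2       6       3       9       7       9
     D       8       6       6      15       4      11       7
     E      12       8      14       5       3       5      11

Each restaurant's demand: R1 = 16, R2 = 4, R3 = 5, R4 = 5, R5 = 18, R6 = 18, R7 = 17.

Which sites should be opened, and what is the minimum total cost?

Open A, D and E; minimum total cost 465.

For any fixed open set, each restaurant goes to its cheapest open site; total = fixed + service.
{A, D, E}: R1→A 4·16=64, R2→A 3·4=12, R3→D 6·5=30, R4→E 5·5=25, R5→E 3·18=54, R6→E 5·18=90, R7→D 7·17=119. Service 394; fixed 71; total 465.
{A, B, D, E}: R1→A 4·16=64, R2→A 3·4=12, R3→B 2·5=10, R4→E 5·5=25, R5→E 3·18=54, R6→E 5·18=90, R7→D 7·17=119. Service 374; fixed 104; total 478.
{A, C, E}: service 414 + fixed 69 = 483
{A, B, C, D, E}: R1→A 4·16=64, R2→C 2·4=8, R3→B 2·5=10, R4→C 3·5=15, R5→E 3·18=54, R6→E 5·18=90, R7→D 7·17=119. Service 360; fixed 139; total 499.
No other subset beats 465.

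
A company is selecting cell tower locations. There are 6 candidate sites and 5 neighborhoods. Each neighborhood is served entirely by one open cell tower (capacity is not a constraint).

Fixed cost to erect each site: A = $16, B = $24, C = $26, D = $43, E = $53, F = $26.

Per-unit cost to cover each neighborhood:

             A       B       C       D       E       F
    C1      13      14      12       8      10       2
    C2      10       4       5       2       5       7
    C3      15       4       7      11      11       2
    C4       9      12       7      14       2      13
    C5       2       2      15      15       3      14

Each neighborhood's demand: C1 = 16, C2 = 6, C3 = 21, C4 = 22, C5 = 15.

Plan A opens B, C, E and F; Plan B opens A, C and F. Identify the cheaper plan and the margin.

Plan A is cheaper by 55.

Plan A: {B, C, E, F}: C1→F 2·16=32, C2→B 4·6=24, C3→F 2·21=42, C4→E 2·22=44, C5→B 2·15=30. Service 172; fixed 129; total 301.
Plan B: {A, C, F}: C1→F 2·16=32, C2→C 5·6=30, C3→F 2·21=42, C4→C 7·22=154, C5→A 2·15=30. Service 288; fixed 68; total 356.
Difference: |301 − 356| = 55.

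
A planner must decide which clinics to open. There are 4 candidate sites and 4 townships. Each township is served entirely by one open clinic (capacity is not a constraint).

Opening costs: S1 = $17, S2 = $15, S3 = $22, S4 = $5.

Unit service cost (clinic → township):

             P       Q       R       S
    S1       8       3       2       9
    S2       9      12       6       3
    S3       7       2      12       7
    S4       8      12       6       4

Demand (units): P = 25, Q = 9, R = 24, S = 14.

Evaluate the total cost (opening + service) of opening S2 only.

Each township is assigned to its cheapest site among the open ones.
{S2}: P→S2 9·25=225, Q→S2 12·9=108, R→S2 6·24=144, S→S2 3·14=42. Service 519; fixed 15; total 534.

Total cost: 534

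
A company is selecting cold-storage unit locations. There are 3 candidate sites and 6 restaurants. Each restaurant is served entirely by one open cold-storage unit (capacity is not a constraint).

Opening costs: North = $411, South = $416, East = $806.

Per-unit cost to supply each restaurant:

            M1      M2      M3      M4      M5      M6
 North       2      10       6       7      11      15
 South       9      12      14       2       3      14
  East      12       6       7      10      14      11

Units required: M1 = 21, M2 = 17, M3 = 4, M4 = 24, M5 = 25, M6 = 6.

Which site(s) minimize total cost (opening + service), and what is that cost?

For any fixed open set, each restaurant goes to its cheapest open site; total = fixed + service.
{South}: M1→South 9·21=189, M2→South 12·17=204, M3→South 14·4=56, M4→South 2·24=48, M5→South 3·25=75, M6→South 14·6=84. Service 656; fixed 416; total 1072.
{North}: service 769 + fixed 411 = 1180
{North, South}: M1→North 2·21=42, M2→North 10·17=170, M3→North 6·4=24, M4→South 2·24=48, M5→South 3·25=75, M6→South 14·6=84. Service 443; fixed 827; total 1270.
{North, South, East}: M1→North 2·21=42, M2→East 6·17=102, M3→North 6·4=24, M4→South 2·24=48, M5→South 3·25=75, M6→East 11·6=66. Service 357; fixed 1633; total 1990.
(All 7 nonempty subsets were checked; South only is lowest.)

Open South only; minimum total cost 1072.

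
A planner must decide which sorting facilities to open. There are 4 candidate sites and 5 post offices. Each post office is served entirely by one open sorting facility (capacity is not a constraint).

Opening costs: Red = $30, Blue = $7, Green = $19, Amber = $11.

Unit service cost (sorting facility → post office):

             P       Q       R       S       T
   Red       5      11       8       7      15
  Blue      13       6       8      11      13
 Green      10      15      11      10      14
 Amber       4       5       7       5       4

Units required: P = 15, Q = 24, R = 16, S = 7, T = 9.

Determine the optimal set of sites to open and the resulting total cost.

For any fixed open set, each post office goes to its cheapest open site; total = fixed + service.
{Amber}: P→Amber 4·15=60, Q→Amber 5·24=120, R→Amber 7·16=112, S→Amber 5·7=35, T→Amber 4·9=36. Service 363; fixed 11; total 374.
{Blue, Amber}: P→Amber 4·15=60, Q→Amber 5·24=120, R→Amber 7·16=112, S→Amber 5·7=35, T→Amber 4·9=36. Service 363; fixed 18; total 381.
{Green, Amber}: service 363 + fixed 30 = 393
{Red, Blue, Green, Amber}: service 363 + fixed 67 = 430
(All 15 nonempty subsets were checked; Amber only is lowest.)

Open Amber only; minimum total cost 374.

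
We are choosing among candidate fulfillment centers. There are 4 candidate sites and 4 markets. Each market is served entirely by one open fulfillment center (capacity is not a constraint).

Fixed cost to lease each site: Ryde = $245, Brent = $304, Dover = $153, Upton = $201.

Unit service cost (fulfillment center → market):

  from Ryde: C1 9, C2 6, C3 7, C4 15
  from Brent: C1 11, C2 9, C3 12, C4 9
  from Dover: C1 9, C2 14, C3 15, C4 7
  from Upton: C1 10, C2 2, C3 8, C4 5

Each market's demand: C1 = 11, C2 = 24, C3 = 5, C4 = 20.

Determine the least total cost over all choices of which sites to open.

For any fixed open set, each market goes to its cheapest open site; total = fixed + service.
{Upton}: C1→Upton 10·11=110, C2→Upton 2·24=48, C3→Upton 8·5=40, C4→Upton 5·20=100. Service 298; fixed 201; total 499.
{Dover, Upton}: service 287 + fixed 354 = 641
{Ryde, Upton}: service 282 + fixed 446 = 728
{Ryde, Brent, Dover, Upton}: service 282 + fixed 903 = 1185
No other subset beats 499.

Minimum total cost: 499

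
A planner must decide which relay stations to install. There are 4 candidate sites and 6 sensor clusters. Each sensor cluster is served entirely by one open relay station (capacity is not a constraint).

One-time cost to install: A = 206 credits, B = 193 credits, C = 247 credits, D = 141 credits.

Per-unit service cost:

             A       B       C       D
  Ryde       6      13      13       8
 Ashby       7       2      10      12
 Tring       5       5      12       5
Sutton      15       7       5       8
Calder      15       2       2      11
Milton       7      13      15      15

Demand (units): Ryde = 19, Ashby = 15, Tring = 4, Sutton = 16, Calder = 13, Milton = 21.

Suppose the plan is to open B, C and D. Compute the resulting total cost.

Total cost: 1162

Each sensor cluster is assigned to its cheapest site among the open ones.
{B, C, D}: Ryde→D 8·19=152, Ashby→B 2·15=30, Tring→B 5·4=20, Sutton→C 5·16=80, Calder→B 2·13=26, Milton→B 13·21=273. Service 581; fixed 581; total 1162.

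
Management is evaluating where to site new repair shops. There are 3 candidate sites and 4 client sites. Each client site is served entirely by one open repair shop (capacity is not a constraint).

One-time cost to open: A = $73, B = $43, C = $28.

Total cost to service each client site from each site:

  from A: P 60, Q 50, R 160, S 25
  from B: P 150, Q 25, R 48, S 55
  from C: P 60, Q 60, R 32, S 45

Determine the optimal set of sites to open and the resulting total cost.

Open C only; minimum total cost 225.

For any fixed open set, each client site goes to its cheapest open site; total = fixed + service.
{C}: P→C 60, Q→C 60, R→C 32, S→C 45. Service 197; fixed 28; total 225.
{B, C}: service 162 + fixed 71 = 233
{A, C}: service 167 + fixed 101 = 268
{A, B, C}: service 142 + fixed 144 = 286
No other subset beats 225.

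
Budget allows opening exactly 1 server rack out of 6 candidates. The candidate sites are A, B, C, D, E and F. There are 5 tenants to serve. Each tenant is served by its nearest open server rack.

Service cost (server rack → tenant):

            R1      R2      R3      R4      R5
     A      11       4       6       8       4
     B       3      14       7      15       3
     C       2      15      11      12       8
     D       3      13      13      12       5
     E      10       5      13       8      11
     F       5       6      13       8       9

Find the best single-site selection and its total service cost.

With exactly 1 open, each tenant uses its cheapest among the chosen.
{A}: R1→A 11, R2→A 4, R3→A 6, R4→A 8, R5→A 4. Service cost 33.
{F}: service cost 41
{B}: service cost 42
Among all 6 size-1 choices, {A} is lowest.

Choose A only; total service cost 33.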